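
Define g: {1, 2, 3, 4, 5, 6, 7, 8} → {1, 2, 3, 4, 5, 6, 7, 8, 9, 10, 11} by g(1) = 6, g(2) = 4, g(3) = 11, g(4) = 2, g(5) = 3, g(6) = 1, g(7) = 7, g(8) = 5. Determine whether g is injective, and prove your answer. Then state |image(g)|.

8

The values g(1), …, g(8) are 6, 4, 11, 2, 3, 1, 7, 5 — all distinct.
So g(s) = g(t) only when s = t, and g is injective.
The image of g is {1, 2, 3, 4, 5, 6, 7, 11}, which has 8 elements.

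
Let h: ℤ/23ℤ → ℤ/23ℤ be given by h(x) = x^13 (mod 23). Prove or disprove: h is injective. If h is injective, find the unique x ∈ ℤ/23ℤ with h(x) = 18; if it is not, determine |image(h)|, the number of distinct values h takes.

Since 23 is prime, the nonzero elements of ℤ/23ℤ form a cyclic group of order 22.
As gcd(13, 22) = 1, raising to the 13th power is a bijection on this group: if a^13 ≡ b^13 then (ab^{−1})^13 = 1, and the only element of order dividing gcd(13, 22) = 1 is 1, so a = b.
With h(0) = 0 this makes h injective on all of ℤ/23ℤ, hence bijective (finite equal-size domain and codomain). In particular h is injective.
Since h is injective, we find the preimage of 18. The inverse of x ↦ x^13 on (ℤ/23ℤ)^× is x ↦ x^17, because 13·17 = 221 = 10·22 + 1 ≡ 1 (mod 22) and x^{22} = 1 for x ≠ 0 (Fermat). So h⁻¹(18) = 18^17 mod 23.
Repeated squaring mod 23: 18^1 ≡ 18, 18^2 ≡ 18² = 324 ≡ 2, 18^4 ≡ 2² = 4, 18^8 ≡ 4² = 16, 18^16 ≡ 16² = 256 ≡ 3. Since 17 = 16 + 1, 18^17 ≡ 3·18: 3·18 = 54 ≡ 8. So 18^17 ≡ 8 (mod 23).
Hence h⁻¹(18) = 8.

8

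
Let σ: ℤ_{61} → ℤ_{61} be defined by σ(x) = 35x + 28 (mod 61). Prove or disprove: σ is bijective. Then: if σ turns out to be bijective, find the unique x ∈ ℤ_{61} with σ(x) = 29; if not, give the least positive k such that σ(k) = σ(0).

Recall: σ is injective if σ(s) = σ(t) implies s = t.
If σ(s) = σ(t), then 35s ≡ 35t (mod 61). Because gcd(35, 61) = 1, we may cancel 35 to get s ≡ t (mod 61).
We now compute 35⁻¹ mod 61 explicitly. Euclid's algorithm: 61 = 1·35 + 26, 35 = 1·26 + 9, 26 = 2·9 + 8, 9 = 1·8 + 1; back-substituting gives 1 = 7·35 − 4·61, so 35⁻¹ ≡ 7 (mod 61).
Then y ↦ 7(y − 28) is a two-sided inverse to σ, so every y ∈ ℤ_{61} has a preimage.
Therefore σ is bijective.
Since σ is bijective, we compute σ⁻¹(29): solve 35x + 28 ≡ 29 (mod 61), i.e. 35x ≡ 1 (mod 61).
Multiplying by 35⁻¹ = 7 gives x ≡ 7·1 = 7 ≡ 7 (mod 61).
Check: σ(7) = 35·7 + 28 = 273 = 4·61 + 29 ≡ 29 (mod 61).

7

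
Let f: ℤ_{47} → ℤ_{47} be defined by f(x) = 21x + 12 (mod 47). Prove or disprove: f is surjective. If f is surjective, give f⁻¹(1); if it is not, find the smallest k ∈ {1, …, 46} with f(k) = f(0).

42

Since gcd(21, 47) = 1, 21 is invertible modulo 47. Euclid's algorithm: 47 = 2·21 + 5, 21 = 4·5 + 1; back-substituting gives 1 = 9·21 − 4·47, so 21⁻¹ ≡ 9 (mod 47).
Then y ↦ 9(y − 12) is a two-sided inverse to f, so every y ∈ ℤ_{47} has a preimage.
So f is surjective.
Since f is surjective, we find f⁻¹(1): we need 21x ≡ 1 − 12 ≡ 36 (mod 47). Using 21⁻¹ = 9: x ≡ 9·36 = 324 = 6·47 + 42, so x = 42.
Check: f(42) = 21·42 + 12 = 894 = 19·47 + 1 ≡ 1 (mod 47).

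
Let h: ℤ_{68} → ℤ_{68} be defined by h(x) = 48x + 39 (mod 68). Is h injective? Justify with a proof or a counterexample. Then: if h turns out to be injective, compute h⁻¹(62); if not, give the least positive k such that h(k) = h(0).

We have gcd(48, 68) = 4 > 1. Taking s = 0 and t = 17: h(0) = 39 and h(17) = 48·17 + 39 = 855 ≡ 39 (mod 68).
So h(0) = h(17) while 0 ≠ 17, therefore h is not injective.
Since h is not injective, we find the least positive k with h(k) = h(0): this means 48k ≡ 0 (mod 68), i.e. 68 ∣ 48k. Since gcd(48, 68) = 4, dividing through by 4 this holds exactly when 17 ∣ 12k, and as gcd(12, 17) = 1, exactly when 17 ∣ k.
The smallest positive such k is 17.

17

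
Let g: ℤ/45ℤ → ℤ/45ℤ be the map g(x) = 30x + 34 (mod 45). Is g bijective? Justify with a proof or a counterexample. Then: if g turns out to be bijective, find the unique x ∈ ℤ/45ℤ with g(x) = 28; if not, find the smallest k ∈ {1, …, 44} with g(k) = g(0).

Recall: g is injective when g(u) = g(v) forces u = v.
We have gcd(30, 45) = 15 > 1. Taking u = 0 and v = 3: g(0) = 34 and g(3) = 30·3 + 34 = 124 ≡ 34 (mod 45).
So g(0) = g(3) while 0 ≠ 3, thus g is not injective, hence not bijective.
Since g is not bijective, we find the least positive k with g(k) = g(0): this means 30k ≡ 0 (mod 45), i.e. 45 ∣ 30k. Since gcd(30, 45) = 15, dividing through by 15 this holds exactly when 3 ∣ 2k, and as gcd(2, 3) = 1, exactly when 3 ∣ k.
The smallest positive such k is 3.

3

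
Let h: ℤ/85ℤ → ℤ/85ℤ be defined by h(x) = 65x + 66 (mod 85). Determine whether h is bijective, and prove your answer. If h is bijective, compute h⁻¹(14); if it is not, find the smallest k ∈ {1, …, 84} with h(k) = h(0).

17

We have gcd(65, 85) = 5 > 1. Taking a = 0 and b = 17: h(0) = 66 and h(17) = 65·17 + 66 = 1171 ≡ 66 (mod 85).
So h(0) = h(17) while 0 ≠ 17, thus h is not injective, hence not bijective.
Since h is not bijective, we find the least positive k with h(k) = h(0): this means 65k ≡ 0 (mod 85), i.e. 85 ∣ 65k. Since gcd(65, 85) = 5, dividing through by 5 this holds exactly when 17 ∣ 13k, and as gcd(13, 17) = 1, exactly when 17 ∣ k.
The smallest positive such k is 17.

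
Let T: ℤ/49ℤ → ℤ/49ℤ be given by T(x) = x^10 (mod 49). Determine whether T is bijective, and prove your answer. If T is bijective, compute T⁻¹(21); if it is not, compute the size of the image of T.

T(0) = 0^10 = 0.
T(7): Repeated squaring mod 49: 7^1 ≡ 7, 7^2 ≡ 7² = 49 ≡ 0, 7^4 ≡ 0² = 0, 7^8 ≡ 0² = 0. Since 10 = 8 + 2, 7^10 ≡ 0·0: 0·0 = 0. So 7^10 ≡ 0 (mod 49).
So T(0) = T(7) = 0 while 0 ≠ 7, so T is not injective, hence not bijective.
Since T is not bijective, we determine |image(T)|. Computing x^10 mod 49 for each x (by repeated squaring, reducing mod 49 at every step), the values T(0), T(1), …, T(48) are: 0, 1, 44, 4, 25, 23, 29, 0, 22, 16, 32, 46, 2, 8, 0, 43, 37, 11, 18, 30, 36, 0, 15, 9, 39, 39, 9, 15, 0, 36, 30, 18, 11, 37, 43, 0, 8, 2, 46, 32, 16, 22, 0, 29, 23, 25, 4, 44, 1.
The distinct values are {0, 1, 2, 4, 8, 9, 11, 15, 16, 18, 22, 23, 25, 29, 30, 32, 36, 37, 39, 43, 44, 46}; there are 22 of them.

22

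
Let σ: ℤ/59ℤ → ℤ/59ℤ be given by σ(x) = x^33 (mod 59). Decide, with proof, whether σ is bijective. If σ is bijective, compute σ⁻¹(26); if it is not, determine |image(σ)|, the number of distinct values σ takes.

Since 59 is prime, the nonzero elements of ℤ/59ℤ form a cyclic group of order 58.
As gcd(33, 58) = 1, raising to the 33rd power is a bijection on this group: if s^33 ≡ t^33 then (st^{−1})^33 = 1, and the only element of order dividing gcd(33, 58) = 1 is 1, so s = t.
With σ(0) = 0 this makes σ injective on all of ℤ/59ℤ, hence bijective (finite equal-size domain and codomain). In particular σ is bijective.
Since σ is bijective, we find the preimage of 26. The inverse of x ↦ x^33 on (ℤ/59ℤ)^× is x ↦ x^51, because 33·51 = 1683 = 29·58 + 1 ≡ 1 (mod 58) and x^{58} = 1 for x ≠ 0 (Fermat). So σ⁻¹(26) = 26^51 mod 59.
Repeated squaring mod 59: 26^1 ≡ 26, 26^2 ≡ 26² = 676 ≡ 27, 26^4 ≡ 27² = 729 ≡ 21, 26^8 ≡ 21² = 441 ≡ 28, 26^16 ≡ 28² = 784 ≡ 17, 26^32 ≡ 17² = 289 ≡ 53. Since 51 = 32 + 16 + 2 + 1, 26^51 ≡ 53·17·27·26: 53·17 = 901 ≡ 16, then 16·27 = 432 ≡ 19, then 19·26 = 494 ≡ 22. So 26^51 ≡ 22 (mod 59).
Hence σ⁻¹(26) = 22.

22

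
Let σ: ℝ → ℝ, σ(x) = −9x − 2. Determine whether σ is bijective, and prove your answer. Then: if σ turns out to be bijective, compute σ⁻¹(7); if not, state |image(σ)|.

-1

Suppose σ(u) = σ(v). Then −9u − 2 = −9v − 2, thus −9u = −9v, thus u = v.
For any y ∈ ℝ, x = (y + 2)/(−9) satisfies σ(x) = y.
Therefore σ is bijective.
Since σ is bijective, we compute σ⁻¹(7) = (7 + 2)/(−9) = −1.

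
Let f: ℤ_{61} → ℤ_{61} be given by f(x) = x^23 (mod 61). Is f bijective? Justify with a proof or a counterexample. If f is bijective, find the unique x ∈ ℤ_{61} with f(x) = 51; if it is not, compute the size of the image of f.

Since 61 is prime, the nonzero elements of ℤ_{61} form a cyclic group of order 60.
As gcd(23, 60) = 1, raising to the 23rd power is a bijection on this group: if u^23 ≡ v^23 then (uv^{−1})^23 = 1, and the only element of order dividing gcd(23, 60) = 1 is 1, so u = v.
With f(0) = 0 this makes f injective on all of ℤ_{61}, hence bijective (finite equal-size domain and codomain). In particular f is bijective.
Since f is bijective, we find the preimage of 51. The inverse of x ↦ x^23 on (ℤ_{61})^× is x ↦ x^47, because 23·47 = 1081 = 18·60 + 1 ≡ 1 (mod 60) and x^{60} = 1 for x ≠ 0 (Fermat). So f⁻¹(51) = 51^47 mod 61.
Repeated squaring mod 61: 51^1 ≡ 51, 51^2 ≡ 51² = 2601 ≡ 39, 51^4 ≡ 39² = 1521 ≡ 57, 51^8 ≡ 57² = 3249 ≡ 16, 51^16 ≡ 16² = 256 ≡ 12, 51^32 ≡ 12² = 144 ≡ 22. Since 47 = 32 + 8 + 4 + 2 + 1, 51^47 ≡ 22·16·57·39·51: 22·16 = 352 ≡ 47, then 47·57 = 2679 ≡ 56, then 56·39 = 2184 ≡ 49, then 49·51 = 2499 ≡ 59. So 51^47 ≡ 59 (mod 61).
Hence f⁻¹(51) = 59.

59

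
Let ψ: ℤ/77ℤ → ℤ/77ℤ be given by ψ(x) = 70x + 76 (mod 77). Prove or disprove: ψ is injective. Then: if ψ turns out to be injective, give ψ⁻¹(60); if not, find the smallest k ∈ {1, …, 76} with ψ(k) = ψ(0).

We have gcd(70, 77) = 7 > 1. Taking a = 0 and b = 11: ψ(0) = 76 and ψ(11) = 70·11 + 76 = 846 ≡ 76 (mod 77).
So ψ(0) = ψ(11) while 0 ≠ 11, thus ψ is not injective.
Since ψ is not injective, we find the least positive k with ψ(k) = ψ(0): this means 70k ≡ 0 (mod 77), i.e. 77 ∣ 70k. Since gcd(70, 77) = 7, dividing through by 7 this holds exactly when 11 ∣ 10k, and as gcd(10, 11) = 1, exactly when 11 ∣ k.
The smallest positive such k is 11.

11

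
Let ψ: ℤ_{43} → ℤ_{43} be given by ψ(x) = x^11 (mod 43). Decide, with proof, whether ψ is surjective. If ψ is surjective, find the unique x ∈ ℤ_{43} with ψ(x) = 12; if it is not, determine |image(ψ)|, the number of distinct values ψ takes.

Since 43 is prime, the nonzero elements of ℤ_{43} form a cyclic group of order 42.
As gcd(11, 42) = 1, raising to the 11th power is a bijection on this group: if s^11 ≡ t^11 then (st^{−1})^11 = 1, and the only element of order dividing gcd(11, 42) = 1 is 1, so s = t.
With ψ(0) = 0 this makes ψ injective on all of ℤ_{43}, hence bijective (finite equal-size domain and codomain). In particular ψ is surjective.
Since ψ is surjective, we find the preimage of 12. The inverse of x ↦ x^11 on (ℤ_{43})^× is x ↦ x^23, because 11·23 = 253 = 6·42 + 1 ≡ 1 (mod 42) and x^{42} = 1 for x ≠ 0 (Fermat). So ψ⁻¹(12) = 12^23 mod 43.
Repeated squaring mod 43: 12^1 ≡ 12, 12^2 ≡ 12² = 144 ≡ 15, 12^4 ≡ 15² = 225 ≡ 10, 12^8 ≡ 10² = 100 ≡ 14, 12^16 ≡ 14² = 196 ≡ 24. Since 23 = 16 + 4 + 2 + 1, 12^23 ≡ 24·10·15·12: 24·10 = 240 ≡ 25, then 25·15 = 375 ≡ 31, then 31·12 = 372 ≡ 28. So 12^23 ≡ 28 (mod 43).
Hence ψ⁻¹(12) = 28.

28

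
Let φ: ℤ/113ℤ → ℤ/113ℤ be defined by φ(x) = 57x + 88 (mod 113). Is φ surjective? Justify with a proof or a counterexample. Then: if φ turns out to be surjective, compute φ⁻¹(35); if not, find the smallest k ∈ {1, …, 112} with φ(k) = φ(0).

Since gcd(57, 113) = 1, 57 is invertible modulo 113. Euclid's algorithm: 113 = 1·57 + 56, 57 = 1·56 + 1; back-substituting gives 1 = 2·57 − 1·113, so 57⁻¹ ≡ 2 (mod 113).
For any y ∈ ℤ/113ℤ, x = 2(y − 88) mod 113 satisfies φ(x) = 57·2(y − 88) + 88 ≡ y (since 57·2 ≡ 1 mod 113). So every y has a preimage.
So φ is surjective.
Since φ is surjective, we find φ⁻¹(35): we need 57x ≡ 35 − 88 ≡ 60 (mod 113). Using 57⁻¹ = 2: x ≡ 2·60 = 120 = 1·113 + 7, so x = 7.
Check: φ(7) = 57·7 + 88 = 487 = 4·113 + 35 ≡ 35 (mod 113).

7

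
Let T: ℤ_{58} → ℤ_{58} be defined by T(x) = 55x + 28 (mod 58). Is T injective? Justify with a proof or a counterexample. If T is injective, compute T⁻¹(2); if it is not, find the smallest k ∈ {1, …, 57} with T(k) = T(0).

28

If T(x_1) = T(x_2), then 55x_1 ≡ 55x_2 (mod 58). Because gcd(55, 58) = 1, we may cancel 55 to get x_1 ≡ x_2 (mod 58).
Therefore T is injective.
We now compute 55⁻¹ mod 58 explicitly. Euclid's algorithm: 58 = 1·55 + 3, 55 = 18·3 + 1; back-substituting gives 1 = 19·55 − 18·58, so 55⁻¹ ≡ 19 (mod 58).
Since T is injective, we compute T⁻¹(2): solve 55x + 28 ≡ 2 (mod 58), i.e. 55x ≡ 32 (mod 58).
Multiplying by 55⁻¹ = 19 gives x ≡ 19·32 = 608 = 10·58 + 28 ≡ 28 (mod 58).
Check: T(28) = 55·28 + 28 = 1568 = 27·58 + 2 ≡ 2 (mod 58).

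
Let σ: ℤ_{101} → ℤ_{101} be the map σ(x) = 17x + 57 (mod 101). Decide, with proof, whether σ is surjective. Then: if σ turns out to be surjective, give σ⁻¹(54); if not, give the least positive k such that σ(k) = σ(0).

83

Since gcd(17, 101) = 1, 17 is invertible modulo 101. Euclid's algorithm: 101 = 5·17 + 16, 17 = 1·16 + 1; back-substituting gives 1 = 6·17 − 1·101, so 17⁻¹ ≡ 6 (mod 101).
Then y ↦ 6(y − 57) is a two-sided inverse to σ, so every y ∈ ℤ_{101} has a preimage.
So σ is surjective.
Since σ is surjective, we compute σ⁻¹(54): solve 17x + 57 ≡ 54 (mod 101), i.e. 17x ≡ 98 (mod 101).
Multiplying by 17⁻¹ = 6 gives x ≡ 6·98 = 588 = 5·101 + 83 ≡ 83 (mod 101).
Check: σ(83) = 17·83 + 57 = 1468 = 14·101 + 54 ≡ 54 (mod 101).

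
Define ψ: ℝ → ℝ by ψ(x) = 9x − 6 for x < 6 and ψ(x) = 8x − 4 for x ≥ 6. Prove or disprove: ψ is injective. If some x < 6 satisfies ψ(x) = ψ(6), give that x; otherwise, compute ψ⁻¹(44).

50/9

Both pieces are strictly increasing (slopes 9 and 8), so each is injective on its own interval.
The left piece maps (−∞, 6) onto (−∞, 48); the right piece maps [6, ∞) onto [44, ∞).
These images overlap. In particular ψ(6) = 44 (right piece), and solving 9x − 6 = 44 on the left piece gives x = 50/9 < 6.
So ψ(50/9) = ψ(6) with 50/9 ≠ 6, and ψ is not injective. This x = 50/9 is the requested value below 6.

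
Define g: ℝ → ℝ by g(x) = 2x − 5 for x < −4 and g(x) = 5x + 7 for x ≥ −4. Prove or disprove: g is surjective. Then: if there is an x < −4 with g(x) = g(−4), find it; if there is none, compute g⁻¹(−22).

-17/2

Both pieces are strictly increasing (slopes 2 and 5), so each is injective on its own interval.
The left piece maps (−∞, −4) onto (−∞, −13); the right piece maps [−4, ∞) onto [−13, ∞).
These images together cover ℝ, so g is surjective.
Because the two images are disjoint, no x < −4 has g(x) = g(−4), so we compute g⁻¹(−22): −22 lies in (−∞, −13), so solve 2x − 5 = −22: x = (−22 + 5)/2 = −17/2.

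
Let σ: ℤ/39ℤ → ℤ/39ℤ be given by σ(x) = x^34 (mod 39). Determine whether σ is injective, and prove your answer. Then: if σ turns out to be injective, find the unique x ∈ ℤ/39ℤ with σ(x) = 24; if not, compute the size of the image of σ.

14

σ(5): Repeated squaring mod 39: 5^1 ≡ 5, 5^2 ≡ 5² = 25, 5^4 ≡ 25² = 625 ≡ 1, 5^8 ≡ 1² = 1, 5^16 ≡ 1² = 1, 5^32 ≡ 1² = 1. Since 34 = 32 + 2, 5^34 ≡ 1·25: 1·25 = 25. So 5^34 ≡ 25 (mod 39).
σ(8): Repeated squaring mod 39: 8^1 ≡ 8, 8^2 ≡ 8² = 64 ≡ 25, 8^4 ≡ 25² = 625 ≡ 1, 8^8 ≡ 1² = 1, 8^16 ≡ 1² = 1, 8^32 ≡ 1² = 1. Since 34 = 32 + 2, 8^34 ≡ 1·25: 1·25 = 25. So 8^34 ≡ 25 (mod 39).
So σ(5) = σ(8) = 25 while 5 ≠ 8, hence σ is not injective.
Since σ is not injective, we determine |image(σ)|. Computing x^34 mod 39 for each x (by repeated squaring, reducing mod 39 at every step), the values σ(0), σ(1), …, σ(38) are: 0, 1, 10, 3, 22, 25, 30, 4, 25, 9, 16, 10, 27, 13, 1, 36, 16, 22, 12, 4, 4, 12, 22, 16, 36, 1, 13, 27, 10, 16, 9, 25, 4, 30, 25, 22, 3, 10, 1.
The distinct values are {0, 1, 3, 4, 9, 10, 12, 13, 16, 22, 25, 27, 30, 36}; there are 14 of them.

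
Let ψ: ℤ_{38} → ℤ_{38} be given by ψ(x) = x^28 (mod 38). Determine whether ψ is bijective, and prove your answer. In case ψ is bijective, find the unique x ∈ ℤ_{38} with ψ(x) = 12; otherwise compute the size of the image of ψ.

ψ(18): Repeated squaring mod 38: 18^1 ≡ 18, 18^2 ≡ 18² = 324 ≡ 20, 18^4 ≡ 20² = 400 ≡ 20, 18^8 ≡ 20² = 400 ≡ 20, 18^16 ≡ 20² = 400 ≡ 20. Since 28 = 16 + 8 + 4, 18^28 ≡ 20·20·20: 20·20 = 400 ≡ 20, then 20·20 = 400 ≡ 20. So 18^28 ≡ 20 (mod 38).
ψ(20): Repeated squaring mod 38: 20^1 ≡ 20, 20^2 ≡ 20² = 400 ≡ 20, 20^4 ≡ 20² = 400 ≡ 20, 20^8 ≡ 20² = 400 ≡ 20, 20^16 ≡ 20² = 400 ≡ 20. Since 28 = 16 + 8 + 4, 20^28 ≡ 20·20·20: 20·20 = 400 ≡ 20, then 20·20 = 400 ≡ 20. So 20^28 ≡ 20 (mod 38).
So ψ(18) = ψ(20) = 20 while 18 ≠ 20, hence ψ is not injective, hence not bijective.
Since ψ is not bijective, we determine |image(ψ)|. Computing x^28 mod 38 for each x (by repeated squaring, reducing mod 38 at every step), the values ψ(0), ψ(1), …, ψ(37) are: 0, 1, 36, 35, 4, 5, 6, 7, 30, 9, 28, 11, 26, 25, 24, 23, 16, 17, 20, 19, 20, 17, 16, 23, 24, 25, 26, 11, 28, 9, 30, 7, 6, 5, 4, 35, 36, 1.
The distinct values are {0, 1, 4, 5, 6, 7, 9, 11, 16, 17, 19, 20, 23, 24, 25, 26, 28, 30, 35, 36}; there are 20 of them.

20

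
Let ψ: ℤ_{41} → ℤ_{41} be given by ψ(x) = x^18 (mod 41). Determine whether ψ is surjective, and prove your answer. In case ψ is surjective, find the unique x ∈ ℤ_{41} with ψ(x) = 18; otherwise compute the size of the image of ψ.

ψ(20): Repeated squaring mod 41: 20^1 ≡ 20, 20^2 ≡ 20² = 400 ≡ 31, 20^4 ≡ 31² = 961 ≡ 18, 20^8 ≡ 18² = 324 ≡ 37, 20^16 ≡ 37² = 1369 ≡ 16. Since 18 = 16 + 2, 20^18 ≡ 16·31: 16·31 = 496 ≡ 4. So 20^18 ≡ 4 (mod 41).
ψ(21): Repeated squaring mod 41: 21^1 ≡ 21, 21^2 ≡ 21² = 441 ≡ 31, 21^4 ≡ 31² = 961 ≡ 18, 21^8 ≡ 18² = 324 ≡ 37, 21^16 ≡ 37² = 1369 ≡ 16. Since 18 = 16 + 2, 21^18 ≡ 16·31: 16·31 = 496 ≡ 4. So 21^18 ≡ 4 (mod 41).
So ψ(20) = ψ(21) = 4 while 20 ≠ 21, so ψ is not injective.
A non-injective map from the 41-element set ℤ_{41} to itself takes at most 40 distinct values, so it cannot be surjective. Therefore ψ is not surjective.
Since ψ is not surjective, we determine |image(ψ)|. Computing x^18 mod 41 for each x (by repeated squaring, reducing mod 41 at every step), the values ψ(0), ψ(1), …, ψ(40) are: 0, 1, 31, 9, 18, 23, 33, 5, 25, 40, 16, 21, 39, 8, 32, 2, 37, 20, 10, 36, 4, 4, 36, 10, 20, 37, 2, 32, 8, 39, 21, 16, 40, 25, 5, 33, 23, 18, 9, 31, 1.
The distinct values are {0, 1, 2, 4, 5, 8, 9, 10, 16, 18, 20, 21, 23, 25, 31, 32, 33, 36, 37, 39, 40}; there are 21 of them.

21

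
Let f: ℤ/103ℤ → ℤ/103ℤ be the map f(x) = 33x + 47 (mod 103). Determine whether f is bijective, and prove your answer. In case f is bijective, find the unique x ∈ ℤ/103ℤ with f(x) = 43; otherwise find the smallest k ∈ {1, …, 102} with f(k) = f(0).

3

If f(u) = f(v), then 33u ≡ 33v (mod 103). Because gcd(33, 103) = 1, we may cancel 33 to get u ≡ v (mod 103).
We now compute 33⁻¹ mod 103 explicitly. Euclid's algorithm: 103 = 3·33 + 4, 33 = 8·4 + 1; back-substituting gives 1 = 25·33 − 8·103, so 33⁻¹ ≡ 25 (mod 103).
For any y ∈ ℤ/103ℤ, x = 25(y − 47) mod 103 satisfies f(x) = 33·25(y − 47) + 47 ≡ y (since 33·25 ≡ 1 mod 103). So every y has a preimage.
Therefore f is bijective.
Since f is bijective, we find f⁻¹(43): we need 33x ≡ 43 − 47 ≡ 99 (mod 103). Using 33⁻¹ = 25: x ≡ 25·99 = 2475 = 24·103 + 3, so x = 3.
Check: f(3) = 33·3 + 47 = 146 = 1·103 + 43 ≡ 43 (mod 103).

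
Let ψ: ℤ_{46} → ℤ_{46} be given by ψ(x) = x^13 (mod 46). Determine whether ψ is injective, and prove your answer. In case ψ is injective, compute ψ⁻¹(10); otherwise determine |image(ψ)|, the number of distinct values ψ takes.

40

Computing x^13 mod 46 for each x (by repeated squaring, reducing mod 46 at every step), the values ψ(0), ψ(1), …, ψ(45) are: 0, 1, 4, 9, 16, 21, 36, 43, 18, 35, 38, 17, 6, 31, 34, 5, 26, 33, 2, 7, 14, 19, 22, 23, 24, 27, 32, 39, 44, 13, 20, 41, 12, 15, 40, 29, 8, 11, 28, 3, 10, 25, 30, 37, 42, 45.
Every element of ℤ_{46} appears exactly once in this list, so ψ is a bijection, and in particular injective.
Since ψ is injective, we read off the preimage of 10 from the same table: ψ(40) = 10, so ψ⁻¹(10) = 40.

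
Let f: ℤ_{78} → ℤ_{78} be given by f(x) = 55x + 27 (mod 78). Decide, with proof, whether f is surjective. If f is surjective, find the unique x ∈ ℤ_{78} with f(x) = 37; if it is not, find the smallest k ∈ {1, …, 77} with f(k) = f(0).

64

Since gcd(55, 78) = 1, 55 is invertible modulo 78. Euclid's algorithm: 78 = 1·55 + 23, 55 = 2·23 + 9, 23 = 2·9 + 5, 9 = 1·5 + 4, 5 = 1·4 + 1; back-substituting gives 1 = 61·55 − 43·78, so 55⁻¹ ≡ 61 (mod 78).
Then y ↦ 61(y − 27) is a two-sided inverse to f, so every y ∈ ℤ_{78} has a preimage.
Hence f is surjective.
Since f is surjective, we find f⁻¹(37): we need 55x ≡ 37 − 27 ≡ 10 (mod 78). Using 55⁻¹ = 61: x ≡ 61·10 = 610 = 7·78 + 64, so x = 64.
Check: f(64) = 55·64 + 27 = 3547 = 45·78 + 37 ≡ 37 (mod 78).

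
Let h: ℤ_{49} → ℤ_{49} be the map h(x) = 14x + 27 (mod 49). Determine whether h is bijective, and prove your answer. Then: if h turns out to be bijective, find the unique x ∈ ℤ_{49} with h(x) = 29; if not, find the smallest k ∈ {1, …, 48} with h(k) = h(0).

By definition, h is injective if h(u) = h(v) implies u = v.
We have gcd(14, 49) = 7 > 1. Taking u = 0 and v = 7: h(0) = 27 and h(7) = 14·7 + 27 = 125 ≡ 27 (mod 49).
So h(0) = h(7) while 0 ≠ 7, so h is not injective, hence not bijective.
Since h is not bijective, we find the least positive k with h(k) = h(0): this means 14k ≡ 0 (mod 49), i.e. 49 ∣ 14k. Since gcd(14, 49) = 7, dividing through by 7 this holds exactly when 7 ∣ 2k, and as gcd(2, 7) = 1, exactly when 7 ∣ k.
The smallest positive such k is 7.

7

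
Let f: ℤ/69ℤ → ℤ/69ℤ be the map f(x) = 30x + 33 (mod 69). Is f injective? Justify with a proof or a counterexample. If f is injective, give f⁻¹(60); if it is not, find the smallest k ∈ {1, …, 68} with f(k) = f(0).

We have gcd(30, 69) = 3 > 1. Taking s = 0 and t = 23: f(0) = 33 and f(23) = 30·23 + 33 = 723 ≡ 33 (mod 69).
So f(0) = f(23) while 0 ≠ 23, hence f is not injective.
Since f is not injective, we find the least positive k with f(k) = f(0): this means 30k ≡ 0 (mod 69), i.e. 69 ∣ 30k. Since gcd(30, 69) = 3, dividing through by 3 this holds exactly when 23 ∣ 10k, and as gcd(10, 23) = 1, exactly when 23 ∣ k.
The smallest positive such k is 23.

23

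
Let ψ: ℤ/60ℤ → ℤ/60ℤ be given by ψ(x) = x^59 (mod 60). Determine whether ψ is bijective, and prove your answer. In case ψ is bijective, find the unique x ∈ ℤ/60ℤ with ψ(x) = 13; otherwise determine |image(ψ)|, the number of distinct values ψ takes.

ψ(0) = 0^59 = 0.
ψ(30): Repeated squaring mod 60: 30^1 ≡ 30, 30^2 ≡ 30² = 900 ≡ 0, 30^4 ≡ 0² = 0, 30^8 ≡ 0² = 0, 30^16 ≡ 0² = 0, 30^32 ≡ 0² = 0. Since 59 = 32 + 16 + 8 + 2 + 1, 30^59 ≡ 0·0·0·0·30: 0·0 = 0, then 0·0 = 0, then 0·0 = 0, then 0·30 = 0. So 30^59 ≡ 0 (mod 60).
So ψ(0) = ψ(30) = 0 while 0 ≠ 30, hence ψ is not injective, hence not bijective.
Since ψ is not bijective, we determine |image(ψ)|. Computing x^59 mod 60 for each x (by repeated squaring, reducing mod 60 at every step), the values ψ(0), ψ(1), …, ψ(59) are: 0, 1, 8, 27, 4, 5, 36, 43, 32, 9, 40, 11, 48, 37, 44, 15, 16, 53, 12, 19, 20, 21, 28, 47, 24, 25, 56, 3, 52, 29, 0, 31, 8, 57, 4, 35, 36, 13, 32, 39, 40, 41, 48, 7, 44, 45, 16, 23, 12, 49, 20, 51, 28, 17, 24, 55, 56, 33, 52, 59.
The distinct values are {0, 1, 3, 4, 5, 7, 8, 9, 11, 12, 13, 15, 16, 17, 19, 20, 21, 23, 24, 25, 27, 28, 29, 31, 32, 33, 35, 36, 37, 39, 40, 41, 43, 44, 45, 47, 48, 49, 51, 52, 53, 55, 56, 57, 59}; there are 45 of them.

45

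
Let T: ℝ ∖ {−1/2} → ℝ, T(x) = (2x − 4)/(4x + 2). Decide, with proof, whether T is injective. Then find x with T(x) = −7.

-1/3

Suppose T(u) = T(v). Cross-multiplying: (2u − 4)(4v + 2) = (2v − 4)(4u + 2).
Expanding both sides and cancelling the symmetric terms leaves 20·(u − v) = 0. Since 20 ≠ 0, u = v. So T is injective.
Solving T(x) = −7: cross-multiplying gives 2x − 4 = −7(4x + 2), which rearranges to 30x = −10, so x = −1/3.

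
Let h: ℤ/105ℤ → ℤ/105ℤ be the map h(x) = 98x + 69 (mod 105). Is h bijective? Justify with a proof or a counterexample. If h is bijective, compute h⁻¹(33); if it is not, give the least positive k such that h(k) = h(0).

Recall that h is injective when h(s) = h(t) forces s = t.
We have gcd(98, 105) = 7 > 1. Taking s = 0 and t = 15: h(0) = 69 and h(15) = 98·15 + 69 = 1539 ≡ 69 (mod 105).
So h(0) = h(15) while 0 ≠ 15, so h is not injective, hence not bijective.
Since h is not bijective, we find the least positive k with h(k) = h(0): this means 98k ≡ 0 (mod 105), i.e. 105 ∣ 98k. Since gcd(98, 105) = 7, dividing through by 7 this holds exactly when 15 ∣ 14k, and as gcd(14, 15) = 1, exactly when 15 ∣ k.
The smallest positive such k is 15.

15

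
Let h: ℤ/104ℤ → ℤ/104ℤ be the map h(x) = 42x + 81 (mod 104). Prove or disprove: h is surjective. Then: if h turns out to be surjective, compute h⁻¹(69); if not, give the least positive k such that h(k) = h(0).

Since gcd(42, 104) = 2, we have 42x ≡ 0 (mod 2) for all x, so h(x) ≡ 1 (mod 2).
But 0 ≢ 1 (mod 2), so 0 ∈ ℤ/104ℤ has no preimage. Thus h is not surjective.
Since h is not surjective, we find the least positive k with h(k) = h(0): this means 42k ≡ 0 (mod 104), i.e. 104 ∣ 42k. Since gcd(42, 104) = 2, dividing through by 2 this holds exactly when 52 ∣ 21k, and as gcd(21, 52) = 1, exactly when 52 ∣ k.
The smallest positive such k is 52.

52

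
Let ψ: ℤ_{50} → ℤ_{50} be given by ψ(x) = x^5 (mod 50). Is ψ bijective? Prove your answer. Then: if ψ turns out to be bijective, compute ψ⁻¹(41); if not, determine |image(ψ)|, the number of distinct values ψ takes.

10

ψ(0) = 0^5 = 0.
ψ(10): Repeated squaring mod 50: 10^1 ≡ 10, 10^2 ≡ 10² = 100 ≡ 0, 10^4 ≡ 0² = 0. Since 5 = 4 + 1, 10^5 ≡ 0·10: 0·10 = 0. So 10^5 ≡ 0 (mod 50).
So ψ(0) = ψ(10) = 0 while 0 ≠ 10, hence ψ is not injective, hence not bijective.
Since ψ is not bijective, we determine |image(ψ)|. Computing x^5 mod 50 for each x (by repeated squaring, reducing mod 50 at every step), the values ψ(0), ψ(1), …, ψ(49) are: 0, 1, 32, 43, 24, 25, 26, 7, 18, 49, 0, 1, 32, 43, 24, 25, 26, 7, 18, 49, 0, 1, 32, 43, 24, 25, 26, 7, 18, 49, 0, 1, 32, 43, 24, 25, 26, 7, 18, 49, 0, 1, 32, 43, 24, 25, 26, 7, 18, 49.
The distinct values are {0, 1, 7, 18, 24, 25, 26, 32, 43, 49}; there are 10 of them.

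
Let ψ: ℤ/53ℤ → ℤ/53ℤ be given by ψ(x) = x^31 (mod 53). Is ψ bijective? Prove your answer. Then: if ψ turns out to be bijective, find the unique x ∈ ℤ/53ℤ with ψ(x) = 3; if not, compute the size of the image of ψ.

12

Since 53 is prime, the nonzero elements of ℤ/53ℤ form a cyclic group of order 52.
As gcd(31, 52) = 1, raising to the 31st power is a bijection on this group: if a^31 ≡ b^31 then (ab^{−1})^31 = 1, and the only element of order dividing gcd(31, 52) = 1 is 1, so a = b.
With ψ(0) = 0 this makes ψ injective on all of ℤ/53ℤ, hence bijective (finite equal-size domain and codomain). In particular ψ is bijective.
Since ψ is bijective, we find the preimage of 3. The inverse of x ↦ x^31 on (ℤ/53ℤ)^× is x ↦ x^47, because 31·47 = 1457 = 28·52 + 1 ≡ 1 (mod 52) and x^{52} = 1 for x ≠ 0 (Fermat). So ψ⁻¹(3) = 3^47 mod 53.
Repeated squaring mod 53: 3^1 ≡ 3, 3^2 ≡ 3² = 9, 3^4 ≡ 9² = 81 ≡ 28, 3^8 ≡ 28² = 784 ≡ 42, 3^16 ≡ 42² = 1764 ≡ 15, 3^32 ≡ 15² = 225 ≡ 13. Since 47 = 32 + 8 + 4 + 2 + 1, 3^47 ≡ 13·42·28·9·3: 13·42 = 546 ≡ 16, then 16·28 = 448 ≡ 24, then 24·9 = 216 ≡ 4, then 4·3 = 12. So 3^47 ≡ 12 (mod 53).
Hence ψ⁻¹(3) = 12.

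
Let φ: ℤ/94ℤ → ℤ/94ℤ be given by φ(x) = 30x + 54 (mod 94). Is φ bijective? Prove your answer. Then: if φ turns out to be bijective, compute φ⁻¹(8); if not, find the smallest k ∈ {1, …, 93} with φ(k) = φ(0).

47

Recall: injectivity means: for all u, v in the domain, φ(u) = φ(v) implies u = v.
We have gcd(30, 94) = 2 > 1. Taking u = 0 and v = 47: φ(0) = 54 and φ(47) = 30·47 + 54 = 1464 ≡ 54 (mod 94).
So φ(0) = φ(47) while 0 ≠ 47, hence φ is not injective, hence not bijective.
Since φ is not bijective, we find the least positive k with φ(k) = φ(0): this means 30k ≡ 0 (mod 94), i.e. 94 ∣ 30k. Since gcd(30, 94) = 2, dividing through by 2 this holds exactly when 47 ∣ 15k, and as gcd(15, 47) = 1, exactly when 47 ∣ k.
The smallest positive such k is 47.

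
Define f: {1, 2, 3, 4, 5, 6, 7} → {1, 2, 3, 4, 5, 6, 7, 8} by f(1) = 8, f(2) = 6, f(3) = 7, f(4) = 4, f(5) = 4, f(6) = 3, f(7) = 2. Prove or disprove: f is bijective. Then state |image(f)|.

6

f(4) = 4 = f(5) with 4 ≠ 5, so f is not injective, hence not bijective.
The image of f is {2, 3, 4, 6, 7, 8}, which has 6 elements.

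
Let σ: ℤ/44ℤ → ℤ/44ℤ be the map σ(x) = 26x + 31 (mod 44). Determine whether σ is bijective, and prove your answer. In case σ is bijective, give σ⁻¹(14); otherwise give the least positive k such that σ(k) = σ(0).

22

Recall: injectivity means: for all x_1, x_2 in the domain, σ(x_1) = σ(x_2) implies x_1 = x_2.
We have gcd(26, 44) = 2 > 1. Taking x_1 = 0 and x_2 = 22: σ(0) = 31 and σ(22) = 26·22 + 31 = 603 ≡ 31 (mod 44).
So σ(0) = σ(22) while 0 ≠ 22, hence σ is not injective, hence not bijective.
Since σ is not bijective, we find the least positive k with σ(k) = σ(0): this means 26k ≡ 0 (mod 44), i.e. 44 ∣ 26k. Since gcd(26, 44) = 2, dividing through by 2 this holds exactly when 22 ∣ 13k, and as gcd(13, 22) = 1, exactly when 22 ∣ k.
The smallest positive such k is 22.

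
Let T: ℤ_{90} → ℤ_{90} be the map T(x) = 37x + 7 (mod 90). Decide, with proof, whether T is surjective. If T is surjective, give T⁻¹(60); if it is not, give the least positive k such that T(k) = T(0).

89

Since gcd(37, 90) = 1, 37 is invertible modulo 90. Euclid's algorithm: 90 = 2·37 + 16, 37 = 2·16 + 5, 16 = 3·5 + 1; back-substituting gives 1 = 73·37 − 30·90, so 37⁻¹ ≡ 73 (mod 90).
Then y ↦ 73(y − 7) is a two-sided inverse to T, so every y ∈ ℤ_{90} has a preimage.
Therefore T is surjective.
Since T is surjective, we find T⁻¹(60): we need 37x ≡ 60 − 7 ≡ 53 (mod 90). Using 37⁻¹ = 73: x ≡ 73·53 = 3869 = 42·90 + 89, so x = 89.
Check: T(89) = 37·89 + 7 = 3300 = 36·90 + 60 ≡ 60 (mod 90).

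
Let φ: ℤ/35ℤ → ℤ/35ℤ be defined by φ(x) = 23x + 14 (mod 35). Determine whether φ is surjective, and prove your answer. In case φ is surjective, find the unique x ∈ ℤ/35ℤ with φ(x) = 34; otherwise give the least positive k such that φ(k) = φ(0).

10

Since gcd(23, 35) = 1, 23 is invertible modulo 35. Euclid's algorithm: 35 = 1·23 + 12, 23 = 1·12 + 11, 12 = 1·11 + 1; back-substituting gives 1 = 32·23 − 21·35, so 23⁻¹ ≡ 32 (mod 35).
For any y ∈ ℤ/35ℤ, x = 32(y − 14) mod 35 satisfies φ(x) = 23·32(y − 14) + 14 ≡ y (since 23·32 ≡ 1 mod 35). So every y has a preimage.
Thus φ is surjective.
Since φ is surjective, we compute φ⁻¹(34): solve 23x + 14 ≡ 34 (mod 35), i.e. 23x ≡ 20 (mod 35).
Multiplying by 23⁻¹ = 32 gives x ≡ 32·20 = 640 = 18·35 + 10 ≡ 10 (mod 35).
Check: φ(10) = 23·10 + 14 = 244 = 6·35 + 34 ≡ 34 (mod 35).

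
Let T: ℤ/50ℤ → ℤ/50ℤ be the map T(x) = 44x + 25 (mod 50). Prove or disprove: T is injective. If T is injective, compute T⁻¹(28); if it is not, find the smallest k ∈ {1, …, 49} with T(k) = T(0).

25

Recall: T is injective if T(a) = T(b) implies a = b.
We have gcd(44, 50) = 2 > 1. Taking a = 0 and b = 25: T(0) = 25 and T(25) = 44·25 + 25 = 1125 ≡ 25 (mod 50).
So T(0) = T(25) while 0 ≠ 25, so T is not injective.
Since T is not injective, we find the least positive k with T(k) = T(0): this means 44k ≡ 0 (mod 50), i.e. 50 ∣ 44k. Since gcd(44, 50) = 2, dividing through by 2 this holds exactly when 25 ∣ 22k, and as gcd(22, 25) = 1, exactly when 25 ∣ k.
The smallest positive such k is 25.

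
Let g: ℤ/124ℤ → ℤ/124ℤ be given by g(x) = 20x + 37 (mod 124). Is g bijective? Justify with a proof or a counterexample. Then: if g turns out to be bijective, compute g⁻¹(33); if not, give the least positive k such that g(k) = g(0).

31

We have gcd(20, 124) = 4 > 1. Taking a = 0 and b = 31: g(0) = 37 and g(31) = 20·31 + 37 = 657 ≡ 37 (mod 124).
So g(0) = g(31) while 0 ≠ 31, so g is not injective, hence not bijective.
Since g is not bijective, we find the least positive k with g(k) = g(0): this means 20k ≡ 0 (mod 124), i.e. 124 ∣ 20k. Since gcd(20, 124) = 4, dividing through by 4 this holds exactly when 31 ∣ 5k, and as gcd(5, 31) = 1, exactly when 31 ∣ k.
The smallest positive such k is 31.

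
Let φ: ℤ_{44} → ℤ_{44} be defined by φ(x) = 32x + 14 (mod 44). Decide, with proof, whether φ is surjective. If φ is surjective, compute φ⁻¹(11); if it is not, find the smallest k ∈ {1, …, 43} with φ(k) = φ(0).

11

Since gcd(32, 44) = 4, we have 32x ≡ 0 (mod 4) for all x, so φ(x) ≡ 2 (mod 4).
But 0 ≢ 2 (mod 4), so 0 ∈ ℤ_{44} has no preimage. Therefore φ is not surjective.
Since φ is not surjective, we find the least positive k with φ(k) = φ(0): this means 32k ≡ 0 (mod 44), i.e. 44 ∣ 32k. Since gcd(32, 44) = 4, dividing through by 4 this holds exactly when 11 ∣ 8k, and as gcd(8, 11) = 1, exactly when 11 ∣ k.
The smallest positive such k is 11.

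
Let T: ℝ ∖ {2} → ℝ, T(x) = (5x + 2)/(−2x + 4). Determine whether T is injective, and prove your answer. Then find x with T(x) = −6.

Suppose T(s) = T(t). Cross-multiplying: (5s + 2)(−2t + 4) = (5t + 2)(−2s + 4).
Expanding both sides and cancelling the symmetric terms leaves 24·(s − t) = 0. Since 24 ≠ 0, s = t. So T is injective.
Solving T(x) = −6: cross-multiplying gives 5x + 2 = −6(−2x + 4), which rearranges to −7x = −26, so x = 26/7.

26/7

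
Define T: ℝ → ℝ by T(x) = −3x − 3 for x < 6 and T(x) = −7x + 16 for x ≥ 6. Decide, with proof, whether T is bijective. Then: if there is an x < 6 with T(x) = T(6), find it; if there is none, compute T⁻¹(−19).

Both pieces are strictly decreasing (slopes −3 and −7), so each is injective on its own interval.
The left piece maps (−∞, 6) onto (−21, ∞); the right piece maps [6, ∞) onto (−∞, −26].
The images leave a gap (−21 has no preimage), so T is not surjective, hence not bijective.
Because the two images are disjoint, no x < 6 has T(x) = T(6), so we compute T⁻¹(−19): −19 lies in (−21, ∞), so solve −3x − 3 = −19: x = (−19 + 3)/(−3) = 16/3.

16/3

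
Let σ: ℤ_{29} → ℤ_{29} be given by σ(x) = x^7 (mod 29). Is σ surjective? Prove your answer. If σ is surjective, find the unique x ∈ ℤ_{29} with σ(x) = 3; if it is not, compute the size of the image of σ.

σ(2): Repeated squaring mod 29: 2^1 ≡ 2, 2^2 ≡ 2² = 4, 2^4 ≡ 4² = 16. Since 7 = 4 + 2 + 1, 2^7 ≡ 16·4·2: 16·4 = 64 ≡ 6, then 6·2 = 12. So 2^7 ≡ 12 (mod 29).
σ(3): Repeated squaring mod 29: 3^1 ≡ 3, 3^2 ≡ 3² = 9, 3^4 ≡ 9² = 81 ≡ 23. Since 7 = 4 + 2 + 1, 3^7 ≡ 23·9·3: 23·9 = 207 ≡ 4, then 4·3 = 12. So 3^7 ≡ 12 (mod 29).
So σ(2) = σ(3) = 12 while 2 ≠ 3, thus σ is not injective.
A non-injective map from the 29-element set ℤ_{29} to itself takes at most 28 distinct values, so it cannot be surjective. Therefore σ is not surjective.
Since σ is not surjective, we determine |image(σ)|. Computing x^7 mod 29 for each x (by repeated squaring, reducing mod 29 at every step), the values σ(0), σ(1), …, σ(28) are: 0, 1, 12, 12, 28, 28, 28, 1, 17, 28, 17, 12, 17, 28, 12, 17, 1, 12, 17, 12, 1, 12, 28, 1, 1, 1, 17, 17, 28.
The distinct values are {0, 1, 12, 17, 28}; there are 5 of them.

5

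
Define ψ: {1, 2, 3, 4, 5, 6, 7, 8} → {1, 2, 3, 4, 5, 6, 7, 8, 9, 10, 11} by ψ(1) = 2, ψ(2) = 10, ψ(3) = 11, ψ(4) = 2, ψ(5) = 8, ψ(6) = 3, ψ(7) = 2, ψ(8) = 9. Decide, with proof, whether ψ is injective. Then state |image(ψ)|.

6

ψ(1) = 2 = ψ(4) with 1 ≠ 4, so ψ is not injective.
The image of ψ is {2, 3, 8, 9, 10, 11}, which has 6 elements.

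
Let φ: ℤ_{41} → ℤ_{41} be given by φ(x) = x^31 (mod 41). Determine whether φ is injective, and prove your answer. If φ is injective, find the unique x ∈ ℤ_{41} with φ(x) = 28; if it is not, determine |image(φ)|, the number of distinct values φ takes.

35

Since 41 is prime, the nonzero elements of ℤ_{41} form a cyclic group of order 40.
As gcd(31, 40) = 1, raising to the 31st power is a bijection on this group: if a^31 ≡ b^31 then (ab^{−1})^31 = 1, and the only element of order dividing gcd(31, 40) = 1 is 1, so a = b.
With φ(0) = 0 this makes φ injective on all of ℤ_{41}, hence bijective (finite equal-size domain and codomain). In particular φ is injective.
Since φ is injective, we find the preimage of 28. The inverse of x ↦ x^31 on (ℤ_{41})^× is x ↦ x^31, because 31·31 = 961 = 24·40 + 1 ≡ 1 (mod 40) and x^{40} = 1 for x ≠ 0 (Fermat). So φ⁻¹(28) = 28^31 mod 41.
Repeated squaring mod 41: 28^1 ≡ 28, 28^2 ≡ 28² = 784 ≡ 5, 28^4 ≡ 5² = 25, 28^8 ≡ 25² = 625 ≡ 10, 28^16 ≡ 10² = 100 ≡ 18. Since 31 = 16 + 8 + 4 + 2 + 1, 28^31 ≡ 18·10·25·5·28: 18·10 = 180 ≡ 16, then 16·25 = 400 ≡ 31, then 31·5 = 155 ≡ 32, then 32·28 = 896 ≡ 35. So 28^31 ≡ 35 (mod 41).
Hence φ⁻¹(28) = 35.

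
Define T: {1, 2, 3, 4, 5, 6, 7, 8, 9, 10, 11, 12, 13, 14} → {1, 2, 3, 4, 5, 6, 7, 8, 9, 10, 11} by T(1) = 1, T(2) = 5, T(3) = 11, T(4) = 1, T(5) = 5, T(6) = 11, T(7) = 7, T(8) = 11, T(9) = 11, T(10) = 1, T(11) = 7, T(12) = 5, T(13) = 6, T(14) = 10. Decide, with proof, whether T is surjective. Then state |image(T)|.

No element maps to 2, so T is not surjective.
The image of T is {1, 5, 6, 7, 10, 11}, which has 6 elements.

6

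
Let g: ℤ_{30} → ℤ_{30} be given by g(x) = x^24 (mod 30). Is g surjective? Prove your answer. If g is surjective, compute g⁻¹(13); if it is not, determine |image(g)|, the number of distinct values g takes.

8

g(2): Repeated squaring mod 30: 2^1 ≡ 2, 2^2 ≡ 2² = 4, 2^4 ≡ 4² = 16, 2^8 ≡ 16² = 256 ≡ 16, 2^16 ≡ 16² = 256 ≡ 16. Since 24 = 16 + 8, 2^24 ≡ 16·16: 16·16 = 256 ≡ 16. So 2^24 ≡ 16 (mod 30).
g(4): Repeated squaring mod 30: 4^1 ≡ 4, 4^2 ≡ 4² = 16, 4^4 ≡ 16² = 256 ≡ 16, 4^8 ≡ 16² = 256 ≡ 16, 4^16 ≡ 16² = 256 ≡ 16. Since 24 = 16 + 8, 4^24 ≡ 16·16: 16·16 = 256 ≡ 16. So 4^24 ≡ 16 (mod 30).
So g(2) = g(4) = 16 while 2 ≠ 4, so g is not injective.
A non-injective map from the 30-element set ℤ_{30} to itself takes at most 29 distinct values, so it cannot be surjective. So g is not surjective.
Since g is not surjective, we determine |image(g)|. Computing x^24 mod 30 for each x (by repeated squaring, reducing mod 30 at every step), the values g(0), g(1), …, g(29) are: 0, 1, 16, 21, 16, 25, 6, 1, 16, 21, 10, 1, 6, 1, 16, 15, 16, 1, 6, 1, 10, 21, 16, 1, 6, 25, 16, 21, 16, 1.
The distinct values are {0, 1, 6, 10, 15, 16, 21, 25}; there are 8 of them.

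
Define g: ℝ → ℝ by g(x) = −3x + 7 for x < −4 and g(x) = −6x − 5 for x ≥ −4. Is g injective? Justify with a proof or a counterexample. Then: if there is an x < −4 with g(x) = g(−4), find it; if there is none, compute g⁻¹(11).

-8/3

Both pieces are strictly decreasing (slopes −3 and −6), so each is injective on its own interval.
The left piece maps (−∞, −4) onto (19, ∞); the right piece maps [−4, ∞) onto (−∞, 19].
These images are disjoint, so no value is attained by both pieces. So g is injective.
Because the two images are disjoint, no x < −4 has g(x) = g(−4), so we compute g⁻¹(11): 11 lies in (−∞, 19], so solve −6x − 5 = 11: x = (11 + 5)/(−6) = −8/3.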